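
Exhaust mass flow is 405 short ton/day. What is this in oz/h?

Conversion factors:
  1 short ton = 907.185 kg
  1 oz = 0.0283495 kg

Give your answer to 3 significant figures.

5.40×10⁵ oz/h

405 short ton/day × 907.185 kg/short ton ÷ 86400 s/day = 4.25243 kg/s
4.25243 kg/s ÷ 0.0283495 kg/oz × 3600 s/h = 540001 oz/h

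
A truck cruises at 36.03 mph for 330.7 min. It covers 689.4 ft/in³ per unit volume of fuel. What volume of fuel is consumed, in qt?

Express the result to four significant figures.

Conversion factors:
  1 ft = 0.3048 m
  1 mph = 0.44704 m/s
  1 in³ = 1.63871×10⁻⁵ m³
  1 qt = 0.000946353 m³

36.03 mph → 16.1069 m/s
330.7 min → 19842 s
d = v × t = 16.1069 × 19842 = 319593 m
689.4 ft/in³ → 1.28228×10⁷ m/m³
V = d / (distance per unit fuel) = 319593 / 1.28228×10⁷ = 0.0249238 m³
In qt: 0.0249238 / 0.000946353 = 26.3367 qt

26.34 qt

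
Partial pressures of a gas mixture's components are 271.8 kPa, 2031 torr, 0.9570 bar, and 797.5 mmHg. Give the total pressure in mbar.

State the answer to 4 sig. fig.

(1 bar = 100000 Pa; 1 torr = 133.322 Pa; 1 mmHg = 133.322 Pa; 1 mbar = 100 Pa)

7446 mbar

271.8 kPa × 1000 = 271800 Pa
2031 torr × 133.322 = 270777 Pa
0.9570 bar × 100000 = 95700 Pa
797.5 mmHg × 133.322 = 106324 Pa
Total: 271800 + 270777 + 95700 + 106324 = 744601 Pa
In mbar: 744601 / 100 = 7446.01 mbar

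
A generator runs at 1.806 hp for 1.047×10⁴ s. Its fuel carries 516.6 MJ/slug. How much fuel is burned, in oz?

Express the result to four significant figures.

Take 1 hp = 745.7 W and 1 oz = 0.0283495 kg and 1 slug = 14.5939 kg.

14.05 oz

1.806 hp → 1346.73 W
E = P × t = 1346.73 × 10470 = 1.41003×10⁷ J
516.6 MJ/slug → 3.53984×10⁷ J/kg
m = E / e_s = 1.41003×10⁷ / 3.53984×10⁷ = 0.398332 kg
In oz: 0.398332 / 0.0283495 = 14.0508 oz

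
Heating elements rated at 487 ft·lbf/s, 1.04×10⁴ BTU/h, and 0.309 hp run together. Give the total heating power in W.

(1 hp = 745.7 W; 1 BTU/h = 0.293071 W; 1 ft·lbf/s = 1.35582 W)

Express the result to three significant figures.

487 ft·lbf/s × 1.35582 = 660.284 W
1.04×10⁴ BTU/h × 0.293071 = 3047.94 W
0.309 hp × 745.7 = 230.421 W
Combined: 660.284 + 3047.94 + 230.421 = 3938.64 W

3940 W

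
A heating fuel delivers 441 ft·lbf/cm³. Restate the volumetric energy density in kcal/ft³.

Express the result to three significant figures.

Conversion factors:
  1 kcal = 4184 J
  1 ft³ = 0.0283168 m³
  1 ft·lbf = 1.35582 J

441 ft·lbf/cm³ × 1.35582 J/ft·lbf ÷ 10⁻⁶ m³/cm³ = 5.97917×10⁸ J/m³
5.97917×10⁸ J/m³ ÷ 4184 J/kcal × 0.0283168 m³/ft³ = 4046.63 kcal/ft³

4050 kcal/ft³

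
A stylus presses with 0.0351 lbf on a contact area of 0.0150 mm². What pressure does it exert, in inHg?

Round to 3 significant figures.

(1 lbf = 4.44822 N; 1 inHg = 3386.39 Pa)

0.0351 lbf × 4.44822 = 0.156133 N
0.0150 mm² × 10⁻⁶ = 1.5×10⁻⁸ m²
P = F / A = 0.156133 N / 1.5×10⁻⁸ m² = 1.04089×10⁷ Pa
1.04089×10⁷ Pa ÷ (3386.39 Pa/inHg) = 3073.75 inHg

3070 inHg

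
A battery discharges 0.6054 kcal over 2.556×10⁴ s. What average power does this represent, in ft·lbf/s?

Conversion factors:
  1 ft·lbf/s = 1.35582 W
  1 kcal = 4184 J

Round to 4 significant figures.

0.07309 ft·lbf/s

0.6054 kcal × 4184 → 2532.99 J
P = E / t = 2532.99 J / 25560 s = 0.0990998 W
0.0990998 W ÷ (1.35582 W/ft·lbf/s) = 0.0730922 ft·lbf/s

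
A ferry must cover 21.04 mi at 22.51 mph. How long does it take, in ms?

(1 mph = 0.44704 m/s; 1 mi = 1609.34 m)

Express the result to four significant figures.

3.365×10⁶ ms

21.04 mi × 1609.34 → 33860.5 m
22.51 mph × 0.44704 → 10.0629 m/s
t = d / v = 33860.5 m / 10.0629 m/s = 3364.88 s
3364.88 s ÷ (0.001 s/ms) = 3.36488×10⁶ ms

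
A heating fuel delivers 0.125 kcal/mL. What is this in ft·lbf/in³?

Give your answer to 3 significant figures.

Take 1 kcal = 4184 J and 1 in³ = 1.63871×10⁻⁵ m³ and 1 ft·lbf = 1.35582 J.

0.125 kcal/mL × 4184 J/kcal ÷ 10⁻⁶ m³/mL = 5.23×10⁸ J/m³
5.23×10⁸ J/m³ ÷ 1.35582 J/ft·lbf × 1.63871×10⁻⁵ m³/in³ = 6321.23 ft·lbf/in³

6320 ft·lbf/in³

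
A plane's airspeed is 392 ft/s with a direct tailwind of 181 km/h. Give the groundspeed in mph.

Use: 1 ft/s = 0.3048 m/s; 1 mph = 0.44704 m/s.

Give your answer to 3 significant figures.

380 mph

392 ft/s × 0.3048 = 119.482 m/s
181 km/h × (1/3.6) = 50.2778 m/s
Combined: 119.482 + 50.2778 = 169.76 m/s
In mph: 169.76 / 0.44704 = 379.742 mph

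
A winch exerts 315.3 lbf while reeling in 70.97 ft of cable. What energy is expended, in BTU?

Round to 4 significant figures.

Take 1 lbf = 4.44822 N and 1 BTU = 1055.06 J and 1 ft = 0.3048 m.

28.76 BTU

315.3 lbf × 4.44822 = 1402.52 N
70.97 ft × 0.3048 = 21.6317 m
W = F × d = 1402.52 N × 21.6317 m = 30338.9 J
30338.9 J ÷ (1055.06 J/BTU) = 28.7556 BTU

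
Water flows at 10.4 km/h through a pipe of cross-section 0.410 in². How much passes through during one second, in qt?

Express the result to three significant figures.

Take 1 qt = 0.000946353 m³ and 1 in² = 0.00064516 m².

0.807 qt

10.4 km/h × (1/3.6) = 2.88889 m/s
0.410 in² × 0.00064516 = 2.64516×10⁻⁴ m²
V = v × A × t = 2.88889 m/s × 2.64516×10⁻⁴ m² × 1 s = 7.64158×10⁻⁴ m³
7.64158×10⁻⁴ m³ ÷ (0.000946353 m³/qt) = 0.807477 qt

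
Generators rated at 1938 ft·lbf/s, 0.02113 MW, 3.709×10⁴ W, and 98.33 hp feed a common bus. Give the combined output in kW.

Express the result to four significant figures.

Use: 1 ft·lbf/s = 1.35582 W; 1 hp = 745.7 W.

134.2 kW

1938 ft·lbf/s × 1.35582 → 2627.58 W
0.02113 MW × 1000000 → 21130 W
3.709×10⁴ W (already W)
98.33 hp × 745.7 → 73324.7 W
Total: 2627.58 + 21130 + 37090 + 73324.7 = 134172 W
In kW: 134172 / 1000 = 134.172 kW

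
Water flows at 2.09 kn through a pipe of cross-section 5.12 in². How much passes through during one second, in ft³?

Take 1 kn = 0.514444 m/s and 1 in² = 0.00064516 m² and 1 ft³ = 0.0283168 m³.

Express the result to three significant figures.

2.09 kn × 0.514444 → 1.07519 m/s
5.12 in² × 0.00064516 → 0.00330322 m²
V = v × A × t = 1.07519 m/s × 0.00330322 m² × 1 s = 0.00355159 m³
0.00355159 m³ ÷ (0.0283168 m³/ft³) = 0.125423 ft³

0.125 ft³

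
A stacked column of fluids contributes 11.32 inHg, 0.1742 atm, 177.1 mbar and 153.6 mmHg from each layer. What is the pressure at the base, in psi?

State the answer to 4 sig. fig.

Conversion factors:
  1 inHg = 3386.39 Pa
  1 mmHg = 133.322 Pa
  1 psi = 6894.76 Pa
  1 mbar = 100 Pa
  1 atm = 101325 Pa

13.66 psi

11.32 inHg × 3386.39 = 38333.9 Pa
0.1742 atm × 101325 = 17650.8 Pa
177.1 mbar × 100 = 17710 Pa
153.6 mmHg × 133.322 = 20478.3 Pa
Total: 38333.9 + 17650.8 + 17710 + 20478.3 = 94173 Pa
In psi: 94173 / 6894.76 = 13.6586 psi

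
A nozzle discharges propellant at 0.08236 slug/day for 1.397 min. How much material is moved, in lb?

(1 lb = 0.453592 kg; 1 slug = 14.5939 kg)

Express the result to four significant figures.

0.08236 slug/day → 1.39115×10⁻⁵ kg/s
1.397 min → 83.82 s
m = ṁ × t = 1.39115×10⁻⁵ × 83.82 = 0.00116606 kg
In lb: 0.00116606 / 0.453592 = 0.00257072 lb

0.002571 lb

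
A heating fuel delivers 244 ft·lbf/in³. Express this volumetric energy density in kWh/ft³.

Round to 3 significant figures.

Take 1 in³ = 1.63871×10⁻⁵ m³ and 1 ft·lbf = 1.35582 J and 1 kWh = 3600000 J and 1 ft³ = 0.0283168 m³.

244 ft·lbf/in³ × 1.35582 J/ft·lbf ÷ 1.63871×10⁻⁵ m³/in³ = 2.01878×10⁷ J/m³
2.01878×10⁷ J/m³ ÷ 3600000 J/kWh × 0.0283168 m³/ft³ = 0.158793 kWh/ft³

0.159 kWh/ft³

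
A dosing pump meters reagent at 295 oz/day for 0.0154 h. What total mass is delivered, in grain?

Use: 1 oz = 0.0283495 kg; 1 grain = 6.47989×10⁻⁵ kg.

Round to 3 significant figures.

295 oz/day → 9.67952×10⁻⁵ kg/s
0.0154 h → 55.44 s
m = ṁ × t = 9.67952×10⁻⁵ × 55.44 = 0.00536633 kg
In grain: 0.00536633 / 6.47989×10⁻⁵ = 82.8151 grain

82.8 grain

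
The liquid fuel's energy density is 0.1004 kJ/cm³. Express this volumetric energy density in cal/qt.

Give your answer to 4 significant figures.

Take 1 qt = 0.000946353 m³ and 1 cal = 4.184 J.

2.271×10⁴ cal/qt

0.1004 kJ/cm³ × 1000 J/kJ ÷ 10⁻⁶ m³/cm³ = 1.004×10⁸ J/m³
1.004×10⁸ J/m³ ÷ 4.184 J/cal × 0.000946353 m³/qt = 22708.9 cal/qt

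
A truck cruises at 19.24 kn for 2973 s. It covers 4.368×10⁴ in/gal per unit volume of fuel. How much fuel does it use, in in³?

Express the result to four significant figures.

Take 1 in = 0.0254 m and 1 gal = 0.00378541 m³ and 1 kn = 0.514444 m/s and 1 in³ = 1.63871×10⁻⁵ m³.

6127 in³

19.24 kn → 9.8979 m/s
d = v × t = 9.8979 × 2973 = 29426.5 m
4.368×10⁴ in/gal → 293092 m/m³
V = d / (distance per unit fuel) = 29426.5 / 293092 = 0.1004 m³
In in³: 0.1004 / 1.63871×10⁻⁵ = 6126.77 in³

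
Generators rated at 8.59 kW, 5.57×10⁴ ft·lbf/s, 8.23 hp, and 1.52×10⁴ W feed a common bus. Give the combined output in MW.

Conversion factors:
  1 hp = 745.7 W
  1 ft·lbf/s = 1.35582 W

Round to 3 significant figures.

0.105 MW

8.59 kW × 1000 = 8590 W
5.57×10⁴ ft·lbf/s × 1.35582 = 75519.2 W
8.23 hp × 745.7 = 6137.11 W
1.52×10⁴ W (already W)
Combined: 8590 + 75519.2 + 6137.11 + 15200 = 105446 W
In MW: 105446 / 1000000 = 0.105446 MW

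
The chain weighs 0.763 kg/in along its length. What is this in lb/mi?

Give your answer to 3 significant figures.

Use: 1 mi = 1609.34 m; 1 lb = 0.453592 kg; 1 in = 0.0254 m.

0.763 kg/in ÷ 0.0254 m/in = 30.0394 kg/m
30.0394 kg/m ÷ 0.453592 kg/lb × 1609.34 m/mi = 106579 lb/mi

1.07×10⁵ lb/mi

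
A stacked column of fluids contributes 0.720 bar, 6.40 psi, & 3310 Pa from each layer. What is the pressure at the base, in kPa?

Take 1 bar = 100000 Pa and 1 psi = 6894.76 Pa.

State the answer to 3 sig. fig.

0.720 bar × 100000 = 72000 Pa
6.40 psi × 6894.76 = 44126.5 Pa
3310 Pa (already Pa)
Total: 72000 + 44126.5 + 3310 = 119436 Pa
In kPa: 119436 / 1000 = 119.436 kPa

119 kPa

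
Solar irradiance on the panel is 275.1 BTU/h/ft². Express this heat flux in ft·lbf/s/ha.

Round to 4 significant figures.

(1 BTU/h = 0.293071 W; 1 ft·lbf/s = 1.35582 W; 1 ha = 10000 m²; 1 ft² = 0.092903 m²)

6.401×10⁶ ft·lbf/s/ha

275.1 BTU/h/ft² × 0.293071 W/BTU/h ÷ 0.092903 m²/ft² = 867.828 W/m²
867.828 W/m² ÷ 1.35582 W/ft·lbf/s × 10000 m²/ha = 6.40076×10⁶ ft·lbf/s/ha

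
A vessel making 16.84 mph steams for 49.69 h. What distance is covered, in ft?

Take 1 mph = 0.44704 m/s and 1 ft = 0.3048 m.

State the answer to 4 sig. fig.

16.84 mph × 0.44704 = 7.52815 m/s
49.69 h × 3600 = 178884 s
d = v × t = 7.52815 m/s × 178884 s = 1.34667×10⁶ m
1.34667×10⁶ m ÷ (0.3048 m/ft) = 4.41821×10⁶ ft

4.418×10⁶ ft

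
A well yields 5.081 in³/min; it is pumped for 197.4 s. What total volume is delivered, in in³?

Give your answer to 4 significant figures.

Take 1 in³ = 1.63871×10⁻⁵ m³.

16.72 in³

5.081 in³/min → 1.38771×10⁻⁶ m³/s
V = Q × t = 1.38771×10⁻⁶ × 197.4 = 2.73934×10⁻⁴ m³
In in³: 2.73934×10⁻⁴ / 1.63871×10⁻⁵ = 16.7164 in³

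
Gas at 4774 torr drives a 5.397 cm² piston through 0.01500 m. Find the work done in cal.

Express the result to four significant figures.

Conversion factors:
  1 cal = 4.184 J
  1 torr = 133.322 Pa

1.232 cal

4774 torr → 636479 Pa
5.397 cm² → 5.397×10⁻⁴ m²
F = P × A = 636479 × 5.397×10⁻⁴ = 343.508 N
W = F × d = 343.508 × 0.015 = 5.15262 J
In cal: 5.15262 / 4.184 = 1.23151 cal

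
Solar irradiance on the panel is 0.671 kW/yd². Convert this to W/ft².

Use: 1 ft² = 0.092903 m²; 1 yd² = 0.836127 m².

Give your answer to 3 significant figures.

0.671 kW/yd² × 1000 W/kW ÷ 0.836127 m²/yd² = 802.51 W/m²
802.51 W/m² × 0.092903 m²/ft² = 74.5556 W/ft²

74.6 W/ft²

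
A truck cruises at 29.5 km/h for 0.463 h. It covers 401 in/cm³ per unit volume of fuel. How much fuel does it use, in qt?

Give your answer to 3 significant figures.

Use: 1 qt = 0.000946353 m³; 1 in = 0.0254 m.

29.5 km/h → 8.19444 m/s
0.463 h → 1666.8 s
d = v × t = 8.19444 × 1666.8 = 13658.5 m
401 in/cm³ → 1.01854×10⁷ m/m³
V = d / (distance per unit fuel) = 13658.5 / 1.01854×10⁷ = 0.00134099 m³
In qt: 0.00134099 / 0.000946353 = 1.41701 qt

1.42 qt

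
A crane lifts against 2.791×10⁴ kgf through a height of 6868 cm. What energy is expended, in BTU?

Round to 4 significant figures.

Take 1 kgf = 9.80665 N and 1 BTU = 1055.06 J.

2.791×10⁴ kgf × 9.80665 = 273704 N
6868 cm × 0.01 = 68.68 m
W = F × d = 273704 N × 68.68 m = 1.8798×10⁷ J
1.8798×10⁷ J ÷ (1055.06 J/BTU) = 17817 BTU

1.782×10⁴ BTU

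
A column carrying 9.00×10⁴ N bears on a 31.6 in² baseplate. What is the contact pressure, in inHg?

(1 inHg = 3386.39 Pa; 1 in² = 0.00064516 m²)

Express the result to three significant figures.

1300 inHg

31.6 in² × 0.00064516 → 0.0203871 m²
P = F / A = 90000 N / 0.0203871 m² = 4.41456×10⁶ Pa
4.41456×10⁶ Pa ÷ (3386.39 Pa/inHg) = 1303.62 inHg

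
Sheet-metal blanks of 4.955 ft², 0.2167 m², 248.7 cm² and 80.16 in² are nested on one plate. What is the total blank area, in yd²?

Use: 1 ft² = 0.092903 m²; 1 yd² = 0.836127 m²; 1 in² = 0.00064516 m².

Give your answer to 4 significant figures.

4.955 ft² × 0.092903 = 0.460334 m²
0.2167 m² (already m²)
248.7 cm² × 0.0001 = 0.02487 m²
80.16 in² × 0.00064516 = 0.051716 m²
Combined: 0.460334 + 0.2167 + 0.02487 + 0.051716 = 0.75362 m²
In yd²: 0.75362 / 0.836127 = 0.901322 yd²

0.9013 yd²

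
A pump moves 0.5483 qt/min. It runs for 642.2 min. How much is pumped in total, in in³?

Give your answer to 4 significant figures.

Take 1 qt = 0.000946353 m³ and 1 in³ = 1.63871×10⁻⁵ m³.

0.5483 qt/min → 8.64809×10⁻⁶ m³/s
642.2 min → 38532 s
V = Q × t = 8.64809×10⁻⁶ × 38532 = 0.333228 m³
In in³: 0.333228 / 1.63871×10⁻⁵ = 20334.8 in³

2.033×10⁴ in³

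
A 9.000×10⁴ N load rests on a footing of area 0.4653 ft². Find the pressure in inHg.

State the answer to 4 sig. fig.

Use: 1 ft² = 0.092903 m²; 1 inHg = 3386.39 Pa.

614.8 inHg

0.4653 ft² × 0.092903 → 0.0432278 m²
P = F / A = 90000 N / 0.0432278 m² = 2.08199×10⁶ Pa
2.08199×10⁶ Pa ÷ (3386.39 Pa/inHg) = 614.811 inHg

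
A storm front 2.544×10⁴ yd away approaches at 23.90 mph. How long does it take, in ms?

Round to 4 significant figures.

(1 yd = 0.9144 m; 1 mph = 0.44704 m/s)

2.177×10⁶ ms

2.544×10⁴ yd × 0.9144 → 23262.3 m
23.90 mph × 0.44704 → 10.6843 m/s
t = d / v = 23262.3 m / 10.6843 m/s = 2177.24 s
2177.24 s ÷ (0.001 s/ms) = 2.17724×10⁶ ms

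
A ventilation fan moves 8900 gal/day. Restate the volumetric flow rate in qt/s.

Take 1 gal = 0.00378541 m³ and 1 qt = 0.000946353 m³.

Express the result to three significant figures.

8900 gal/day × 0.00378541 m³/gal ÷ 86400 s/day = 3.89932×10⁻⁴ m³/s
3.89932×10⁻⁴ m³/s ÷ 0.000946353 m³/qt = 0.412037 qt/s

0.412 qt/s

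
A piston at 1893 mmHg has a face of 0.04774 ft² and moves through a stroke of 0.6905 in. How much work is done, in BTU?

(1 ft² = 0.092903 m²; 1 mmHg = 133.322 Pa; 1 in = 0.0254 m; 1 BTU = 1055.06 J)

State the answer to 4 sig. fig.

0.01861 BTU

1893 mmHg → 252379 Pa
0.04774 ft² → 0.00443519 m²
F = P × A = 252379 × 0.00443519 = 1119.35 N
0.6905 in → 0.0175387 m
W = F × d = 1119.35 × 0.0175387 = 19.6319 J
In BTU: 19.6319 / 1055.06 = 0.0186074 BTU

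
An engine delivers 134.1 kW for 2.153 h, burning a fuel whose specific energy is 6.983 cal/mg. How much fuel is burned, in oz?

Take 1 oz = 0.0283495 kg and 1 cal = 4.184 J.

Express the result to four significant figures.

1255 oz

134.1 kW → 134100 W
2.153 h → 7750.8 s
E = P × t = 134100 × 7750.8 = 1.03938×10⁹ J
6.983 cal/mg → 2.92169×10⁷ J/kg
m = E / e_s = 1.03938×10⁹ / 2.92169×10⁷ = 35.5746 kg
In oz: 35.5746 / 0.0283495 = 1254.86 oz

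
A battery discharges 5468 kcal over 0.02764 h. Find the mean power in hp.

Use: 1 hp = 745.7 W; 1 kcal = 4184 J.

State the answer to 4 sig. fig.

5468 kcal × 4184 = 2.28781×10⁷ J
0.02764 h × 3600 = 99.504 s
P = E / t = 2.28781×10⁷ J / 99.504 s = 229921 W
229921 W ÷ (745.7 W/hp) = 308.329 hp

308.3 hp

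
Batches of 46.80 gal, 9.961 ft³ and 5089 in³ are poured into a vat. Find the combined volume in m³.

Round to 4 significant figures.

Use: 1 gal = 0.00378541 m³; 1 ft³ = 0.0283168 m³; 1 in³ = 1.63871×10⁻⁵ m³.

0.5426 m³

46.80 gal × 0.00378541 → 0.177157 m³
9.961 ft³ × 0.0283168 → 0.282064 m³
5089 in³ × 1.63871×10⁻⁵ → 0.083394 m³
Sum: 0.177157 + 0.282064 + 0.083394 = 0.542615 m³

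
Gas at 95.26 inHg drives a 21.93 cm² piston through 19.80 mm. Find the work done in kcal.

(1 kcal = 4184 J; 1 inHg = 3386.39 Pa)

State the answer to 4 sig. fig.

0.003348 kcal

95.26 inHg → 322588 Pa
21.93 cm² → 0.002193 m²
F = P × A = 322588 × 0.002193 = 707.435 N
19.80 mm → 0.0198 m
W = F × d = 707.435 × 0.0198 = 14.0072 J
In kcal: 14.0072 / 4184 = 0.0033478 kcal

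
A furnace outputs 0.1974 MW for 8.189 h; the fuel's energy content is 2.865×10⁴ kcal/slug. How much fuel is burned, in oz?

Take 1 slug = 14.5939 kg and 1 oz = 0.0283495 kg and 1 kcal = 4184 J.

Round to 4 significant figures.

0.1974 MW → 197400 W
8.189 h → 29480.4 s
E = P × t = 197400 × 29480.4 = 5.81943×10⁹ J
2.865×10⁴ kcal/slug → 8.21382×10⁶ J/kg
m = E / e_s = 5.81943×10⁹ / 8.21382×10⁶ = 708.493 kg
In oz: 708.493 / 0.0283495 = 24991.4 oz

2.499×10⁴ oz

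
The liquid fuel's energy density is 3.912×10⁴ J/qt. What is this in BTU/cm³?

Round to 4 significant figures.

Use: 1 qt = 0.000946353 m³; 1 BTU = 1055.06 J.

0.03918 BTU/cm³

3.912×10⁴ J/qt ÷ 0.000946353 m³/qt = 4.13376×10⁷ J/m³
4.13376×10⁷ J/m³ ÷ 1055.06 J/BTU × 10⁻⁶ m³/cm³ = 0.0391803 BTU/cm³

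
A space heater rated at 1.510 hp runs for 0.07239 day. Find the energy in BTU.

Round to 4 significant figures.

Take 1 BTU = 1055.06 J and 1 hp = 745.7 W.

6675 BTU

1.510 hp × 745.7 = 1126.01 W
0.07239 day × 86400 = 6254.5 s
E = P × t = 1126.01 W × 6254.5 s = 7.04263×10⁶ J
7.04263×10⁶ J ÷ (1055.06 J/BTU) = 6675.1 BTU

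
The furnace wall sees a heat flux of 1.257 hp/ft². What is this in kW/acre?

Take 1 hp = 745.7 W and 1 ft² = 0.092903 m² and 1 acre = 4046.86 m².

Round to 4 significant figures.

1.257 hp/ft² × 745.7 W/hp ÷ 0.092903 m²/ft² = 10089.5 W/m²
10089.5 W/m² ÷ 1000 W/kW × 4046.86 m²/acre = 40830.8 kW/acre

4.083×10⁴ kW/acre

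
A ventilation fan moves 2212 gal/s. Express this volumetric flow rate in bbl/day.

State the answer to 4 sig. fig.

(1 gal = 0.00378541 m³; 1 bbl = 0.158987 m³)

2212 gal/s × 0.00378541 m³/gal = 8.37333 m³/s
8.37333 m³/s ÷ 0.158987 m³/bbl × 86400 s/day = 4.55041×10⁶ bbl/day

4.550×10⁶ bbl/day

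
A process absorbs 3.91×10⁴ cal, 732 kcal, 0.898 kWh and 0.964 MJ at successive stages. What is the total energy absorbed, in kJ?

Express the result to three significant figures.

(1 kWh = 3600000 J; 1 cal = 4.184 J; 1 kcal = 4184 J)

3.91×10⁴ cal × 4.184 → 163594 J
732 kcal × 4184 → 3.06269×10⁶ J
0.898 kWh × 3600000 → 3.2328×10⁶ J
0.964 MJ × 1000000 → 964000 J
Sum: 163594 + 3.06269×10⁶ + 3.2328×10⁶ + 964000 = 7.42308×10⁶ J
In kJ: 7.42308×10⁶ / 1000 = 7423.08 kJ

7420 kJ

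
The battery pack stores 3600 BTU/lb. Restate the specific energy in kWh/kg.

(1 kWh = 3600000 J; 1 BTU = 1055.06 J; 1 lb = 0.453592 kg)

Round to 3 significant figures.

2.33 kWh/kg

3600 BTU/lb × 1055.06 J/BTU ÷ 0.453592 kg/lb = 8.37364×10⁶ J/kg
8.37364×10⁶ J/kg ÷ 3600000 J/kWh = 2.32601 kWh/kg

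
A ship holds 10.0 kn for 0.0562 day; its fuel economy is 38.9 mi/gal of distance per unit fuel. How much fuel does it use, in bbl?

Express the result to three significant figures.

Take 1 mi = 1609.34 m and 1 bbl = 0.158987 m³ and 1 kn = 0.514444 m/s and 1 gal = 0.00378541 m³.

10.0 kn → 5.14444 m/s
0.0562 day → 4855.68 s
d = v × t = 5.14444 × 4855.68 = 24979.8 m
38.9 mi/gal → 1.65381×10⁷ m/m³
V = d / (distance per unit fuel) = 24979.8 / 1.65381×10⁷ = 0.00151044 m³
In bbl: 0.00151044 / 0.158987 = 0.0095004 bbl

0.00950 bbl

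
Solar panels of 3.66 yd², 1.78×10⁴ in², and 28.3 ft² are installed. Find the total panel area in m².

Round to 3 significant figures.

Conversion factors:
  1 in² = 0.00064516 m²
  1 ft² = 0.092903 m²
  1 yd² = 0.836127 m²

3.66 yd² × 0.836127 = 3.06022 m²
1.78×10⁴ in² × 0.00064516 = 11.4838 m²
28.3 ft² × 0.092903 = 2.62915 m²
Sum: 3.06022 + 11.4838 + 2.62915 = 17.1732 m²

17.2 m²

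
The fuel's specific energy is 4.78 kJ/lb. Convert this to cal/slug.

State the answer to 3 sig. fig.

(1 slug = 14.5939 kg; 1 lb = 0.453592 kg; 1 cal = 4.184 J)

4.78 kJ/lb × 1000 J/kJ ÷ 0.453592 kg/lb = 10538.1 J/kg
10538.1 J/kg ÷ 4.184 J/cal × 14.5939 kg/slug = 36757.2 cal/slug

3.68×10⁴ cal/slug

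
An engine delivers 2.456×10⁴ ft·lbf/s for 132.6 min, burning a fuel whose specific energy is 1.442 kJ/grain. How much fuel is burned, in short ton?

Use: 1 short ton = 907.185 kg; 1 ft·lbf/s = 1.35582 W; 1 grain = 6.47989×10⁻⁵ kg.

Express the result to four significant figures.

0.01312 short ton

2.456×10⁴ ft·lbf/s → 33298.9 W
132.6 min → 7956 s
E = P × t = 33298.9 × 7956 = 2.64926×10⁸ J
1.442 kJ/grain → 2.22535×10⁷ J/kg
m = E / e_s = 2.64926×10⁸ / 2.22535×10⁷ = 11.9049 kg
In short ton: 11.9049 / 907.185 = 0.0131229 short ton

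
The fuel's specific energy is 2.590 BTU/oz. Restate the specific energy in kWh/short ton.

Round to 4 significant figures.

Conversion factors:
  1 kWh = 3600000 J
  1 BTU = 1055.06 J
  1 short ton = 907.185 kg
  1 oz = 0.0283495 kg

2.590 BTU/oz × 1055.06 J/BTU ÷ 0.0283495 kg/oz = 96389.9 J/kg
96389.9 J/kg ÷ 3600000 J/kWh × 907.185 kg/short ton = 24.2899 kWh/short ton

24.29 kWh/short ton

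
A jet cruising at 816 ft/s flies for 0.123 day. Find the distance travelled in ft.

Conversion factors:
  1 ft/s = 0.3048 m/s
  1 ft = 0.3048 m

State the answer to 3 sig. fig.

8.67×10⁶ ft

816 ft/s × 0.3048 → 248.717 m/s
0.123 day × 86400 → 10627.2 s
d = v × t = 248.717 m/s × 10627.2 s = 2.64317×10⁶ m
2.64317×10⁶ m ÷ (0.3048 m/ft) = 8.67182×10⁶ ft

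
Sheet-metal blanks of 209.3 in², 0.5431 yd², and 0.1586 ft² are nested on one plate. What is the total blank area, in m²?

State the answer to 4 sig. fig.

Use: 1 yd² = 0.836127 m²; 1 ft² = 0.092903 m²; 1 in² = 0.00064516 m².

0.6039 m²

209.3 in² × 0.00064516 = 0.135032 m²
0.5431 yd² × 0.836127 = 0.454101 m²
0.1586 ft² × 0.092903 = 0.0147344 m²
Combined: 0.135032 + 0.454101 + 0.0147344 = 0.603867 m²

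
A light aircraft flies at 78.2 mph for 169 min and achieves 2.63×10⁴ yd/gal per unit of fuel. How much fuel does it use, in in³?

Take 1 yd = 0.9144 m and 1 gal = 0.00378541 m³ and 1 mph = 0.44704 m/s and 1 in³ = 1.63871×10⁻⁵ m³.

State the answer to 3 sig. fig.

3400 in³

78.2 mph → 34.9585 m/s
169 min → 10140 s
d = v × t = 34.9585 × 10140 = 354479 m
2.63×10⁴ yd/gal → 6.353×10⁶ m/m³
V = d / (distance per unit fuel) = 354479 / 6.353×10⁶ = 0.0557971 m³
In in³: 0.0557971 / 1.63871×10⁻⁵ = 3404.94 in³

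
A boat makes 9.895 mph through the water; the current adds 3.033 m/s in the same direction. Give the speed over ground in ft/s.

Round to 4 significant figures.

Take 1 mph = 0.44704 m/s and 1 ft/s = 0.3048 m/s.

24.46 ft/s

9.895 mph × 0.44704 = 4.42346 m/s
3.033 m/s (already m/s)
Total: 4.42346 + 3.033 = 7.45646 m/s
In ft/s: 7.45646 / 0.3048 = 24.4635 ft/s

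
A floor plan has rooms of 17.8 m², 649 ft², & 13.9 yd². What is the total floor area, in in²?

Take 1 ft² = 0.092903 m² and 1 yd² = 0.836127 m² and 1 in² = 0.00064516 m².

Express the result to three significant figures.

17.8 m² (already m²)
649 ft² × 0.092903 = 60.294 m²
13.9 yd² × 0.836127 = 11.6222 m²
Sum: 17.8 + 60.294 + 11.6222 = 89.7162 m²
In in²: 89.7162 / 0.00064516 = 139060 in²

1.39×10⁵ in²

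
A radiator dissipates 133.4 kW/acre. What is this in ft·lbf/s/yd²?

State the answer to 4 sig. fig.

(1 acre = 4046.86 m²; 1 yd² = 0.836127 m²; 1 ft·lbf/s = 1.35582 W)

20.33 ft·lbf/s/yd²

133.4 kW/acre × 1000 W/kW ÷ 4046.86 m²/acre = 32.9638 W/m²
32.9638 W/m² ÷ 1.35582 W/ft·lbf/s × 0.836127 m²/yd² = 20.3286 ft·lbf/s/yd²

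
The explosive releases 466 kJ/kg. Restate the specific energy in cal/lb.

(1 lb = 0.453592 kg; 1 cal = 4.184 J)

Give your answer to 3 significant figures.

5.05×10⁴ cal/lb

466 kJ/kg × 1000 J/kJ = 466000 J/kg
466000 J/kg ÷ 4.184 J/cal × 0.453592 kg/lb = 50519.6 cal/lb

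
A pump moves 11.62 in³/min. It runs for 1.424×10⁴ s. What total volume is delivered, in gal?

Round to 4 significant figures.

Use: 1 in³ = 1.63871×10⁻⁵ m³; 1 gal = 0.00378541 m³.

11.94 gal

11.62 in³/min → 3.17364×10⁻⁶ m³/s
V = Q × t = 3.17364×10⁻⁶ × 14240 = 0.0451926 m³
In gal: 0.0451926 / 0.00378541 = 11.9386 gal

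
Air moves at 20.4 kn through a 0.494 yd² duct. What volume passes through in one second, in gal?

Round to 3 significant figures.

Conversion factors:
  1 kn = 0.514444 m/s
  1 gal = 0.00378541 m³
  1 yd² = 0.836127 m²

20.4 kn × 0.514444 → 10.4947 m/s
0.494 yd² × 0.836127 → 0.413047 m²
V = v × A × t = 10.4947 m/s × 0.413047 m² × 1 s = 4.3348 m³
4.3348 m³ ÷ (0.00378541 m³/gal) = 1145.13 gal

1150 gal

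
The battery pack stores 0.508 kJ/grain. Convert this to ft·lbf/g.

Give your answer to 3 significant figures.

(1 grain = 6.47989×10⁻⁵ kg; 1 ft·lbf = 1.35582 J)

5780 ft·lbf/g

0.508 kJ/grain × 1000 J/kJ ÷ 6.47989×10⁻⁵ kg/grain = 7.83964×10⁶ J/kg
7.83964×10⁶ J/kg ÷ 1.35582 J/ft·lbf × 0.001 kg/g = 5782.21 ft·lbf/g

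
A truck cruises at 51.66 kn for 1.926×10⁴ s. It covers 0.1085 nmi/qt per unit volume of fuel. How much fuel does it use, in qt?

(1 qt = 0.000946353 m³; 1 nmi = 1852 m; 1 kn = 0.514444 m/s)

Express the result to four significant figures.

2547 qt

51.66 kn → 26.5762 m/s
d = v × t = 26.5762 × 19260 = 511858 m
0.1085 nmi/qt → 212333 m/m³
V = d / (distance per unit fuel) = 511858 / 212333 = 2.41064 m³
In qt: 2.41064 / 0.000946353 = 2547.29 qt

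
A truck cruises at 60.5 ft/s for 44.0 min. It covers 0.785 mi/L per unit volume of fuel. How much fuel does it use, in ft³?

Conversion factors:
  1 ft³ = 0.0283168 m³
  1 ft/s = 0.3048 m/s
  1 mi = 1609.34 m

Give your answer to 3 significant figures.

1.36 ft³

60.5 ft/s → 18.4404 m/s
44.0 min → 2640 s
d = v × t = 18.4404 × 2640 = 48682.7 m
0.785 mi/L → 1.26333×10⁶ m/m³
V = d / (distance per unit fuel) = 48682.7 / 1.26333×10⁶ = 0.0385352 m³
In ft³: 0.0385352 / 0.0283168 = 1.36086 ft³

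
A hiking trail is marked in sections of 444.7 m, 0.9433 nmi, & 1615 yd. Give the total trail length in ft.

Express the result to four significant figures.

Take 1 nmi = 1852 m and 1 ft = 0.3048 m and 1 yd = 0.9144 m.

444.7 m (already m)
0.9433 nmi × 1852 = 1746.99 m
1615 yd × 0.9144 = 1476.76 m
Sum: 444.7 + 1746.99 + 1476.76 = 3668.45 m
In ft: 3668.45 / 0.3048 = 12035.6 ft

1.204×10⁴ ft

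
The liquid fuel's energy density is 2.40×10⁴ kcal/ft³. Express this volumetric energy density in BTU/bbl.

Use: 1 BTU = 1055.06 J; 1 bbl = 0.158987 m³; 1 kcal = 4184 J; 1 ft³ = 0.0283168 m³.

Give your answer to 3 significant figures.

2.40×10⁴ kcal/ft³ × 4184 J/kcal ÷ 0.0283168 m³/ft³ = 3.54616×10⁹ J/m³
3.54616×10⁹ J/m³ ÷ 1055.06 J/BTU × 0.158987 m³/bbl = 534371 BTU/bbl

5.34×10⁵ BTU/bbl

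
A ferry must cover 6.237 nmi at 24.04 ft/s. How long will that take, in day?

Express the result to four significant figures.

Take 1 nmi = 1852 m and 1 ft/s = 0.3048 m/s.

6.237 nmi × 1852 = 11550.9 m
24.04 ft/s × 0.3048 = 7.32739 m/s
t = d / v = 11550.9 m / 7.32739 m/s = 1576.4 s
1576.4 s ÷ (86400 s/day) = 0.0182454 day

0.01825 day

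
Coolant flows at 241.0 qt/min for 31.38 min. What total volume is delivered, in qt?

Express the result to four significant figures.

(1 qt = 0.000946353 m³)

7563 qt

241.0 qt/min → 0.00380118 m³/s
31.38 min → 1882.8 s
V = Q × t = 0.00380118 × 1882.8 = 7.15686 m³
In qt: 7.15686 / 0.000946353 = 7562.57 qt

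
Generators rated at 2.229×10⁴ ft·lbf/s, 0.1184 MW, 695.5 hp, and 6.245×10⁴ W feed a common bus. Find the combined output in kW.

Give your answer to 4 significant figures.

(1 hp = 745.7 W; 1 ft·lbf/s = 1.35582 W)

2.229×10⁴ ft·lbf/s × 1.35582 → 30221.2 W
0.1184 MW × 1000000 → 118400 W
695.5 hp × 745.7 → 518634 W
6.245×10⁴ W (already W)
Sum: 30221.2 + 118400 + 518634 + 62450 = 729705 W
In kW: 729705 / 1000 = 729.705 kW

729.7 kW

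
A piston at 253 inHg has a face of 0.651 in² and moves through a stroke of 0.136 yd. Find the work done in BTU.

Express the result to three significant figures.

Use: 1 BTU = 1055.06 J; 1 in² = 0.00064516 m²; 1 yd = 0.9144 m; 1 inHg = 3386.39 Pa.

0.0424 BTU

253 inHg → 856757 Pa
0.651 in² → 4.19999×10⁻⁴ m²
F = P × A = 856757 × 4.19999×10⁻⁴ = 359.837 N
0.136 yd → 0.124358 m
W = F × d = 359.837 × 0.124358 = 44.7486 J
In BTU: 44.7486 / 1055.06 = 0.0424133 BTU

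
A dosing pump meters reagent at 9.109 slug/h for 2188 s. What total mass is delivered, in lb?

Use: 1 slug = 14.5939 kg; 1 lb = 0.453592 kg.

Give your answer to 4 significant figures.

178.1 lb

9.109 slug/h → 0.0369266 kg/s
m = ṁ × t = 0.0369266 × 2188 = 80.7954 kg
In lb: 80.7954 / 0.453592 = 178.124 lb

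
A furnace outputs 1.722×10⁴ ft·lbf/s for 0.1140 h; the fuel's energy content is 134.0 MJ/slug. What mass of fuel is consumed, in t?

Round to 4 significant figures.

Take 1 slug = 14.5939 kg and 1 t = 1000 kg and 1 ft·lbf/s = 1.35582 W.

1.722×10⁴ ft·lbf/s → 23347.2 W
0.1140 h → 410.4 s
E = P × t = 23347.2 × 410.4 = 9.58169×10⁶ J
134.0 MJ/slug → 9.18192×10⁶ J/kg
m = E / e_s = 9.58169×10⁶ / 9.18192×10⁶ = 1.04354 kg
In t: 1.04354 / 1000 = 0.00104354 t

0.001044 t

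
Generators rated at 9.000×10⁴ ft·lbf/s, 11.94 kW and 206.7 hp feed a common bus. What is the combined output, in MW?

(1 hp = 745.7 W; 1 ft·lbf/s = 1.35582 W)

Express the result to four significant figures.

0.2881 MW

9.000×10⁴ ft·lbf/s × 1.35582 = 122024 W
11.94 kW × 1000 = 11940 W
206.7 hp × 745.7 = 154136 W
Total: 122024 + 11940 + 154136 = 288100 W
In MW: 288100 / 1000000 = 0.2881 MW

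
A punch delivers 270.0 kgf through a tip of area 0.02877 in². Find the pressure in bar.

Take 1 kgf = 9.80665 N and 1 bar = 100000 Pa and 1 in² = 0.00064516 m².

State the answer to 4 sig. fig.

1427 bar

270.0 kgf × 9.80665 → 2647.8 N
0.02877 in² × 0.00064516 → 1.85613×10⁻⁵ m²
P = F / A = 2647.8 N / 1.85613×10⁻⁵ m² = 1.42652×10⁸ Pa
1.42652×10⁸ Pa ÷ (100000 Pa/bar) = 1426.52 bar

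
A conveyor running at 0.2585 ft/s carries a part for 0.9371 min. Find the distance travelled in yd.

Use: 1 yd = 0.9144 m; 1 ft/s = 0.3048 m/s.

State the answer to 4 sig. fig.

4.845 yd

0.2585 ft/s × 0.3048 = 0.0787908 m/s
0.9371 min × 60 = 56.226 s
d = v × t = 0.0787908 m/s × 56.226 s = 4.43009 m
4.43009 m ÷ (0.9144 m/yd) = 4.84481 yd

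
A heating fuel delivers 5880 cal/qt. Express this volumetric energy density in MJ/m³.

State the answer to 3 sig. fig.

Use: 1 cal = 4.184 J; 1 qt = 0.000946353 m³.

26.0 MJ/m³

5880 cal/qt × 4.184 J/cal ÷ 0.000946353 m³/qt = 2.59966×10⁷ J/m³
2.59966×10⁷ J/m³ ÷ 1000000 J/MJ = 25.9966 MJ/m³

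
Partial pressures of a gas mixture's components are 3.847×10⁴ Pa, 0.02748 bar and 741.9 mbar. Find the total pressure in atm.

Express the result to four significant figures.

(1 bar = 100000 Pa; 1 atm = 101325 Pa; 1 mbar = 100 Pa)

1.139 atm

3.847×10⁴ Pa (already Pa)
0.02748 bar × 100000 → 2748 Pa
741.9 mbar × 100 → 74190 Pa
Combined: 38470 + 2748 + 74190 = 115408 Pa
In atm: 115408 / 101325 = 1.13899 atm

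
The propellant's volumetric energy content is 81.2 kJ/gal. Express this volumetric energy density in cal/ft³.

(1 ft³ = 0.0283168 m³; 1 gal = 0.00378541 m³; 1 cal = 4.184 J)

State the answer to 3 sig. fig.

81.2 kJ/gal × 1000 J/kJ ÷ 0.00378541 m³/gal = 2.14508×10⁷ J/m³
2.14508×10⁷ J/m³ ÷ 4.184 J/cal × 0.0283168 m³/ft³ = 145176 cal/ft³

1.45×10⁵ cal/ft³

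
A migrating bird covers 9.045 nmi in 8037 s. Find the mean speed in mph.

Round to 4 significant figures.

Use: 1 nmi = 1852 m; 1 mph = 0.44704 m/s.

9.045 nmi × 1852 → 16751.3 m
v = d / t = 16751.3 m / 8037 s = 2.08427 m/s
2.08427 m/s ÷ (0.44704 m/s/mph) = 4.66238 mph

4.662 mph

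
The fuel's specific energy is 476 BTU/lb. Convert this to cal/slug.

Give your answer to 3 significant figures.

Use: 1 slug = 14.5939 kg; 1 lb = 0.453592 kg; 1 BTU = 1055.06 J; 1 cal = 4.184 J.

476 BTU/lb × 1055.06 J/BTU ÷ 0.453592 kg/lb = 1.10718×10⁶ J/kg
1.10718×10⁶ J/kg ÷ 4.184 J/cal × 14.5939 kg/slug = 3.86187×10⁶ cal/slug

3.86×10⁶ cal/slug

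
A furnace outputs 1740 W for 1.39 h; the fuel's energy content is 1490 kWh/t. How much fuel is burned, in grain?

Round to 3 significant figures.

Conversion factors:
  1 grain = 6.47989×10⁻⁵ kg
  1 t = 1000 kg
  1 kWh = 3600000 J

1.39 h → 5004 s
E = P × t = 1740 × 5004 = 8.70696×10⁶ J
1490 kWh/t → 5.364×10⁶ J/kg
m = E / e_s = 8.70696×10⁶ / 5.364×10⁶ = 1.62322 kg
In grain: 1.62322 / 6.47989×10⁻⁵ = 25050.1 grain

2.51×10⁴ grain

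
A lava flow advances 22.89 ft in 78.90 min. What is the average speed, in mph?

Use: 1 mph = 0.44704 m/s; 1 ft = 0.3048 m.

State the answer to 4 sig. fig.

0.003297 mph

22.89 ft × 0.3048 → 6.97687 m
78.90 min × 60 → 4734 s
v = d / t = 6.97687 m / 4734 s = 0.00147378 m/s
0.00147378 m/s ÷ (0.44704 m/s/mph) = 0.00329675 mph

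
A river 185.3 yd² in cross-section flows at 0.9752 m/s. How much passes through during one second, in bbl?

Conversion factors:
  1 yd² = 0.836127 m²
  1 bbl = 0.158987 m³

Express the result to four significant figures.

185.3 yd² × 0.836127 → 154.934 m²
V = v × A × t = 0.9752 m/s × 154.934 m² × 1 s = 151.092 m³
151.092 m³ ÷ (0.158987 m³/bbl) = 950.342 bbl

950.3 bbl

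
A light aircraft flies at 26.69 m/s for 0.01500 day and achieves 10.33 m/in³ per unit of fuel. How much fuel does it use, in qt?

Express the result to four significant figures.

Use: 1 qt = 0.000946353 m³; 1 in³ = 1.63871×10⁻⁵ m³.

57.98 qt

0.01500 day → 1296 s
d = v × t = 26.69 × 1296 = 34590.2 m
10.33 m/in³ → 630374 m/m³
V = d / (distance per unit fuel) = 34590.2 / 630374 = 0.0548725 m³
In qt: 0.0548725 / 0.000946353 = 57.9831 qt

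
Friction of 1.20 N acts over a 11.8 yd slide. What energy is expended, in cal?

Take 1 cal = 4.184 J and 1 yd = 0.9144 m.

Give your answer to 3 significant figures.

3.09 cal

11.8 yd × 0.9144 = 10.7899 m
W = F × d = 1.2 N × 10.7899 m = 12.9479 J
12.9479 J ÷ (4.184 J/cal) = 3.09462 cal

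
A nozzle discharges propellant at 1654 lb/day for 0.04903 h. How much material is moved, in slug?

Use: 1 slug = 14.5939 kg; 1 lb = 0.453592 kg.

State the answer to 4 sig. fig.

1654 lb/day → 0.00868335 kg/s
0.04903 h → 176.508 s
m = ṁ × t = 0.00868335 × 176.508 = 1.53268 kg
In slug: 1.53268 / 14.5939 = 0.105022 slug

0.1050 slug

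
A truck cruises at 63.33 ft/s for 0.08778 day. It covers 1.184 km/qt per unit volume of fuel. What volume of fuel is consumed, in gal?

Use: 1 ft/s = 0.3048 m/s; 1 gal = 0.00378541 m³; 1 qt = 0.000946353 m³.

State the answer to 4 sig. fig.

30.91 gal

63.33 ft/s → 19.303 m/s
0.08778 day → 7584.19 s
d = v × t = 19.303 × 7584.19 = 146398 m
1.184 km/qt → 1.25112×10⁶ m/m³
V = d / (distance per unit fuel) = 146398 / 1.25112×10⁶ = 0.117014 m³
In gal: 0.117014 / 0.00378541 = 30.9118 gal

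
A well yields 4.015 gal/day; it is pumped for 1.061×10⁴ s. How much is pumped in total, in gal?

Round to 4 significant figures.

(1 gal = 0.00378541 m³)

4.015 gal/day → 1.75908×10⁻⁷ m³/s
V = Q × t = 1.75908×10⁻⁷ × 10610 = 0.00186638 m³
In gal: 0.00186638 / 0.00378541 = 0.493046 gal

0.4930 gal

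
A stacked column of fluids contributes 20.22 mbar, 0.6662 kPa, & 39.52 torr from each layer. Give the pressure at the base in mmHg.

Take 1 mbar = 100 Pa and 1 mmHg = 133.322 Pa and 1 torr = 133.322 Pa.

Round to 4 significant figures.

59.68 mmHg

20.22 mbar × 100 = 2022 Pa
0.6662 kPa × 1000 = 666.2 Pa
39.52 torr × 133.322 = 5268.89 Pa
Combined: 2022 + 666.2 + 5268.89 = 7957.09 Pa
In mmHg: 7957.09 / 133.322 = 59.6832 mmHg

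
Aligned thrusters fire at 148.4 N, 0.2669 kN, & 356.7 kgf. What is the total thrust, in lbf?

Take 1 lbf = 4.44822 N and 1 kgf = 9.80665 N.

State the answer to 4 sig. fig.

879.8 lbf

148.4 N (already N)
0.2669 kN × 1000 → 266.9 N
356.7 kgf × 9.80665 → 3498.03 N
Sum: 148.4 + 266.9 + 3498.03 = 3913.33 N
In lbf: 3913.33 / 4.44822 = 879.752 lbf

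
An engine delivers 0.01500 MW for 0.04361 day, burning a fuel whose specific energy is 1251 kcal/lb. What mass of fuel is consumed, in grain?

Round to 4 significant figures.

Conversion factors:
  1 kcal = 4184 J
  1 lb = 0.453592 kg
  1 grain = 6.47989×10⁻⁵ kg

7.559×10⁴ grain

0.01500 MW → 15000 W
0.04361 day → 3767.9 s
E = P × t = 15000 × 3767.9 = 5.65185×10⁷ J
1251 kcal/lb → 1.15394×10⁷ J/kg
m = E / e_s = 5.65185×10⁷ / 1.15394×10⁷ = 4.89787 kg
In grain: 4.89787 / 6.47989×10⁻⁵ = 75585.7 grain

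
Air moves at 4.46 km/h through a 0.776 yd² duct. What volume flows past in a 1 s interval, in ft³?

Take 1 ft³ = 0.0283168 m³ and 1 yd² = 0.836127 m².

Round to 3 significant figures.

28.4 ft³

4.46 km/h × (1/3.6) = 1.23889 m/s
0.776 yd² × 0.836127 = 0.648835 m²
V = v × A × t = 1.23889 m/s × 0.648835 m² × 1 s = 0.803835 m³
0.803835 m³ ÷ (0.0283168 m³/ft³) = 28.3872 ft³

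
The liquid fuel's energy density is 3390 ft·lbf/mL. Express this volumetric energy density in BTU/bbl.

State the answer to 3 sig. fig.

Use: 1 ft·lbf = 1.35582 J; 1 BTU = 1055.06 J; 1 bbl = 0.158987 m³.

6.93×10⁵ BTU/bbl

3390 ft·lbf/mL × 1.35582 J/ft·lbf ÷ 10⁻⁶ m³/mL = 4.59623×10⁹ J/m³
4.59623×10⁹ J/m³ ÷ 1055.06 J/BTU × 0.158987 m³/bbl = 692606 BTU/bbl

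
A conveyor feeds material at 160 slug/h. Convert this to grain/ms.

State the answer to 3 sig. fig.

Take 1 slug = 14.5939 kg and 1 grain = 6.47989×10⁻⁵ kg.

160 slug/h × 14.5939 kg/slug ÷ 3600 s/h = 0.648618 kg/s
0.648618 kg/s ÷ 6.47989×10⁻⁵ kg/grain × 0.001 s/ms = 10.0097 grain/ms

10.0 grain/ms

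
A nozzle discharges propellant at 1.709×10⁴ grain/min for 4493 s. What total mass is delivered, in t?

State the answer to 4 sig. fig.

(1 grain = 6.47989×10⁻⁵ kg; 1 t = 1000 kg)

0.08293 t

1.709×10⁴ grain/min → 0.0184569 kg/s
m = ṁ × t = 0.0184569 × 4493 = 82.9269 kg
In t: 82.9269 / 1000 = 0.0829269 t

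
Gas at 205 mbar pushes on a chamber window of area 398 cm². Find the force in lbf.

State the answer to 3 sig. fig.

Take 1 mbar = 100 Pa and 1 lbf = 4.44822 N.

205 mbar × 100 = 20500 Pa
398 cm² × 0.0001 = 0.0398 m²
F = P × A = 20500 Pa × 0.0398 m² = 815.9 N
815.9 N ÷ (4.44822 N/lbf) = 183.422 lbf

183 lbf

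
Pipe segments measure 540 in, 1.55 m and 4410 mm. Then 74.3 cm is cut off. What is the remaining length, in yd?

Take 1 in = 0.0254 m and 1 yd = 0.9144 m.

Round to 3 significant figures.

540 in × 0.0254 = 13.716 m
1.55 m (already m)
4410 mm × 0.001 = 4.41 m
74.3 cm × 0.01 = 0.743 m
Sum: 13.716 + 1.55 + 4.41 − 0.743 = 18.933 m
In yd: 18.933 / 0.9144 = 20.7054 yd

20.7 yd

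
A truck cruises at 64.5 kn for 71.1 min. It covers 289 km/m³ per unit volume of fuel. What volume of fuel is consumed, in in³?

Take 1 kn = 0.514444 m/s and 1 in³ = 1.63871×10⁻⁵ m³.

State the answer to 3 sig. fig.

64.5 kn → 33.1816 m/s
71.1 min → 4266 s
d = v × t = 33.1816 × 4266 = 141553 m
289 km/m³ → 289000 m/m³
V = d / (distance per unit fuel) = 141553 / 289000 = 0.489803 m³
In in³: 0.489803 / 1.63871×10⁻⁵ = 29889.5 in³

2.99×10⁴ in³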